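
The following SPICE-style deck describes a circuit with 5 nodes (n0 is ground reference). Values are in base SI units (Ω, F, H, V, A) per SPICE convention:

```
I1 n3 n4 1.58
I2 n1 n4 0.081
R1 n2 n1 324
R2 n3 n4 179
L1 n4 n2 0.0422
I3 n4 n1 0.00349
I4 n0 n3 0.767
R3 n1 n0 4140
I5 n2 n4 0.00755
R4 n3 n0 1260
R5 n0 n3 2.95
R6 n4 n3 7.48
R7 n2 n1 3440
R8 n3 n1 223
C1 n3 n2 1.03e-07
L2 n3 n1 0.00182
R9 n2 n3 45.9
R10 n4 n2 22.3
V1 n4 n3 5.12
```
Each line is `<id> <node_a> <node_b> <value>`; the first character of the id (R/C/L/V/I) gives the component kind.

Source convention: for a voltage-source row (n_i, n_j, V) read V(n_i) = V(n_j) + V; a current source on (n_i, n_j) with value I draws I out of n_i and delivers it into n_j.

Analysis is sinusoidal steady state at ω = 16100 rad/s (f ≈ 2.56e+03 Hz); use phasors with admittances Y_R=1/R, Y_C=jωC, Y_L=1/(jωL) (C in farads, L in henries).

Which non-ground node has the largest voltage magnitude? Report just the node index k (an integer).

4

MNA unknowns: 4 node voltages V₁..V_4 plus 1 source current (V1)
I1: z[3]−=1.58, z[4]+=1.58
I2: z[1]−=0.081, z[4]+=0.081
R1: Y=0.003086+0.000j on G[2,1]
R2: Y=0.005587+0.000j on G[3,4]
L1: Y=0.000-0.001472j on G[4,2]
I3: z[4]−=0.00349, z[1]+=0.00349
I4: z[0]−=0.767, z[3]+=0.767
R3: Y=0.0002415+0.000j on G[1,0]
I5: z[2]−=0.00755, z[4]+=0.00755
R4: Y=0.0007937+0.000j on G[3,0]
R5: Y=0.3390+0.000j on G[0,3]
R6: Y=0.1337+0.000j on G[4,3]
R7: Y=0.0002907+0.000j on G[2,1]
R8: Y=0.004484+0.000j on G[3,1]
C1: Y=0.000+0.001658j on G[3,2]
L2: Y=0.000-0.03413j on G[3,1]
R9: Y=0.02179+0.000j on G[2,3]
R10: Y=0.04484+0.000j on G[4,2]
V1: row V4−V3=5.12, i_V1 at 4,3
solve → V1=1.831-1.873j, V2=5.407-0.2051j, V3=2.256+0.001332j, V4=7.376+0.001332j
aux → i_V1=0.8634-0.006360j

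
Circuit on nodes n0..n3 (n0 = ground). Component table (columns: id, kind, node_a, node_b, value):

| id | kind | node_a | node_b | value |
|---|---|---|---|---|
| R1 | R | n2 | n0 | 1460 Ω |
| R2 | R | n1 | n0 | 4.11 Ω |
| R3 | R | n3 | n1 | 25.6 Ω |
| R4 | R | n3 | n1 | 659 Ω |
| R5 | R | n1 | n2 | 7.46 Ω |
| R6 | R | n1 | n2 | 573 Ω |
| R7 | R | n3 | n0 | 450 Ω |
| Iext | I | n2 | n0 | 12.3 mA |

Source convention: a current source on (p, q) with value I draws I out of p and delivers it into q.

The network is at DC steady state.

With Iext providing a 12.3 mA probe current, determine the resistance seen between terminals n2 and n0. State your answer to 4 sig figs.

R_eq = 11.35 Ω

Apply KCL at each of the 3 non-ground nodes and solve the resulting linear system.
Node n1: branches {R2, R3, R4, R5, R6} → V_1 = -0.04973
Node n2: branches {R1, R5, R6, Iext} → V_2 = -0.1396
Node n3: branches {R3, R4, R7} → V_3 = -0.04715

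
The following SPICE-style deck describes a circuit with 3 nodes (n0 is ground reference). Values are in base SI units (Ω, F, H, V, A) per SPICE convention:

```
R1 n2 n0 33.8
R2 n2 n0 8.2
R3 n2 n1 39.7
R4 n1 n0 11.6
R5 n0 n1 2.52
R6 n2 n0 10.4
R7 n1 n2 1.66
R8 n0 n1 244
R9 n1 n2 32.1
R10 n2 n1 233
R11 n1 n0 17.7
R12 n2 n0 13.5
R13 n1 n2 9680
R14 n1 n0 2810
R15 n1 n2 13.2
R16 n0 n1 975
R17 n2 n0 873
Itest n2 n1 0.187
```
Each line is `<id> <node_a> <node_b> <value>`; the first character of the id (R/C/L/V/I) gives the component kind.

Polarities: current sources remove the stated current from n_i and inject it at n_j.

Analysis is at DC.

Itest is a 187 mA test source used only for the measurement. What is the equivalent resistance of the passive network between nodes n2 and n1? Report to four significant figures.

R_eq = 1.062 Ω

MNA unknowns: 2 node voltages V₁..V_2
R1: Y=0.02959 on G[2,0]
R2: Y=0.1220 on G[2,0]
R3: Y=0.02519 on G[2,1]
R4: Y=0.08621 on G[1,0]
R5: Y=0.3968 on G[0,1]
R6: Y=0.09615 on G[2,0]
R7: Y=0.6024 on G[1,2]
R8: Y=0.004098 on G[0,1]
R9: Y=0.03115 on G[1,2]
R10: Y=0.004292 on G[2,1]
R11: Y=0.05650 on G[1,0]
R12: Y=0.07407 on G[2,0]
R13: Y=0.0001033 on G[1,2]
R14: Y=0.0003559 on G[1,0]
R15: Y=0.07576 on G[1,2]
R16: Y=0.001026 on G[0,1]
R17: Y=0.001145 on G[2,0]
Itest: z[2]−=0.187, z[1]+=0.187
solve → V1=0.07388, V2=-0.1247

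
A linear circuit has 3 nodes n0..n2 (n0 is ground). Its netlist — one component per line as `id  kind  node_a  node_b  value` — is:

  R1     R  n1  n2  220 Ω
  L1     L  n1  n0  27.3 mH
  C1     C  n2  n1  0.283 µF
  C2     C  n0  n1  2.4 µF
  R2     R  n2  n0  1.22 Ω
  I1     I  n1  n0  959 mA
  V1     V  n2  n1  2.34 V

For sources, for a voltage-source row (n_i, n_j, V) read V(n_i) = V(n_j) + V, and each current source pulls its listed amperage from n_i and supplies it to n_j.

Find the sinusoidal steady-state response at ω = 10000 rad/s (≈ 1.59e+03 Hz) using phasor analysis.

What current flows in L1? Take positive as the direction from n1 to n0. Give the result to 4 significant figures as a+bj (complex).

MNA unknowns: 2 node voltages V₁..V_2 plus 1 source current (V1)
R1: Y=0.004545+0.000j on G[1,2]
L1: Y=0.000-0.003663j on G[1,0]
C1: Y=0.000+0.002830j on G[2,1]
C2: Y=0.000+0.02400j on G[0,1]
R2: Y=0.8197+0.000j on G[2,0]
I1: z[1]−=0.959, z[0]+=0.959
V1: row V2−V1=2.34, i_V1 at 2,1
solve → V1=-3.508+0.08703j, V2=-1.168+0.08703j
aux → i_V1=0.9466-0.07796j

0.0003188+0.01285j A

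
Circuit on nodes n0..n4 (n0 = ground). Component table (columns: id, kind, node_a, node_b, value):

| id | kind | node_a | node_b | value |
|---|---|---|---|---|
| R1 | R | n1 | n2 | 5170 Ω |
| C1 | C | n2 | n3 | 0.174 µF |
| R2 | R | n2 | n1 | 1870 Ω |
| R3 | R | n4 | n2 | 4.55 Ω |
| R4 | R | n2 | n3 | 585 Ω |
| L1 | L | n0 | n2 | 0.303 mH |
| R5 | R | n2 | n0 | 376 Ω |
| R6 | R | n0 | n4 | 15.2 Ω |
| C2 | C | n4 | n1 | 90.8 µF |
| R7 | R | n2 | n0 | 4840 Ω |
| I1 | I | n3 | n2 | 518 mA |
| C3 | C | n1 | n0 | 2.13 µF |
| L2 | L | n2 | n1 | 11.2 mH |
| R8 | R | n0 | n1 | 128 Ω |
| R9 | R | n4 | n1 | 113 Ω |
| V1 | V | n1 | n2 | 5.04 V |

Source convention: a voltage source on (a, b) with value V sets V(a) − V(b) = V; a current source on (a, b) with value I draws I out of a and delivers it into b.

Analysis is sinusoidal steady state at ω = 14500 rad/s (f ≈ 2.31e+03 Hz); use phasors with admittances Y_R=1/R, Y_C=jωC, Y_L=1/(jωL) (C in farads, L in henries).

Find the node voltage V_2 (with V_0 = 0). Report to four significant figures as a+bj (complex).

Apply KCL at each of the 4 non-ground nodes and solve the resulting linear system.
Node n1: branches {R1, R2, C2, C3, L2, R8, R9, V1} → V_1 = 5.421-1.986j
Node n2: branches {R1, C1, R2, R3, R4, L1, R5, R7, I1, L2, V1} → V_2 = 0.3806-1.986j
Node n3: branches {C1, R4, I1} → V_3 = -94.96+138.7j
Node n4: branches {R3, R6, C2, R9} → V_4 = 5.278-0.9056j
Source currents: i(V1)=-1.531-0.2987j

0.3806-1.986j V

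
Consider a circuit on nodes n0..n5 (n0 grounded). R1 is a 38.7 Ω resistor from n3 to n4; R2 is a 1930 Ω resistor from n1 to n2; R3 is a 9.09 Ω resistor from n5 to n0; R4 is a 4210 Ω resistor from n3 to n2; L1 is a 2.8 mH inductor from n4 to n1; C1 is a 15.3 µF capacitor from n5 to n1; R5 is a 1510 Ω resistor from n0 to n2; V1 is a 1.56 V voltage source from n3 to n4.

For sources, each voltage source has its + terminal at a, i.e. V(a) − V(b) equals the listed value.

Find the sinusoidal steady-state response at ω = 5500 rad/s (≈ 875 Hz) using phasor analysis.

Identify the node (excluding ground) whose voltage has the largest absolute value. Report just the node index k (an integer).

3

Apply KCL at each of the 5 non-ground nodes and solve the resulting linear system.
Node n1: branches {R2, L1, C1} → V_1 = -0.001570+0.002048j
Node n2: branches {R2, R4, R5} → V_2 = 0.2605+0.0002963j
Node n3: branches {R1, R4, V1} → V_3 = 1.558-0.002699j
Node n4: branches {R1, L1, V1} → V_4 = -0.001581-0.002699j
Node n5: branches {R3, C1} → V_5 = -0.001568-1.783e-06j
Source currents: i(V1)=-0.04062+7.116e-07j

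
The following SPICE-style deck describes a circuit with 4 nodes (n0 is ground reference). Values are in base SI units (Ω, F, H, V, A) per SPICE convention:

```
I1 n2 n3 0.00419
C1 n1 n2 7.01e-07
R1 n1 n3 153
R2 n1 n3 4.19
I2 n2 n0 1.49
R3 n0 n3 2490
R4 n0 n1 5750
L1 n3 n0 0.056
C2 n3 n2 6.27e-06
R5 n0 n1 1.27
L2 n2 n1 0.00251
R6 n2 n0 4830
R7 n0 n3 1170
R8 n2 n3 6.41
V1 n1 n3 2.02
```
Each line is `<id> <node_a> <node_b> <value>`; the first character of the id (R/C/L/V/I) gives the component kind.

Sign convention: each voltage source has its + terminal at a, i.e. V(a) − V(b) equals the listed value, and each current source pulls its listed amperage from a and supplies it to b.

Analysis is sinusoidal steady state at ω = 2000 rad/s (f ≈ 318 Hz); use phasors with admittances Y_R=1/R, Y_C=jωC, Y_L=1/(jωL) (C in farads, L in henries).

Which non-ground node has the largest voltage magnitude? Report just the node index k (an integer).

2

MNA unknowns: 3 node voltages V₁..V_3 plus 1 source current (V1)
I1: z[2]−=0.00419, z[3]+=0.00419
C1: Y=0.000+0.001402j on G[1,2]
R1: Y=0.006536+0.000j on G[1,3]
R2: Y=0.2387+0.000j on G[1,3]
I2: z[2]−=1.49, z[0]+=1.49
R3: Y=0.0004016+0.000j on G[0,3]
R4: Y=0.0001739+0.000j on G[0,1]
L1: Y=0.000-0.008929j on G[3,0]
C2: Y=0.000+0.01254j on G[3,2]
R5: Y=0.7874+0.000j on G[0,1]
L2: Y=0.000-0.1992j on G[2,1]
R6: Y=0.0002070+0.000j on G[2,0]
R7: Y=0.0008547+0.000j on G[0,3]
R8: Y=0.1560+0.000j on G[2,3]
V1: row V1−V3=2.02, i_V1 at 1,3
solve → V1=-1.883-0.04266j, V2=-6.616-5.817j, V3=-3.903-0.04266j
aux → i_V1=-0.1541+0.9696j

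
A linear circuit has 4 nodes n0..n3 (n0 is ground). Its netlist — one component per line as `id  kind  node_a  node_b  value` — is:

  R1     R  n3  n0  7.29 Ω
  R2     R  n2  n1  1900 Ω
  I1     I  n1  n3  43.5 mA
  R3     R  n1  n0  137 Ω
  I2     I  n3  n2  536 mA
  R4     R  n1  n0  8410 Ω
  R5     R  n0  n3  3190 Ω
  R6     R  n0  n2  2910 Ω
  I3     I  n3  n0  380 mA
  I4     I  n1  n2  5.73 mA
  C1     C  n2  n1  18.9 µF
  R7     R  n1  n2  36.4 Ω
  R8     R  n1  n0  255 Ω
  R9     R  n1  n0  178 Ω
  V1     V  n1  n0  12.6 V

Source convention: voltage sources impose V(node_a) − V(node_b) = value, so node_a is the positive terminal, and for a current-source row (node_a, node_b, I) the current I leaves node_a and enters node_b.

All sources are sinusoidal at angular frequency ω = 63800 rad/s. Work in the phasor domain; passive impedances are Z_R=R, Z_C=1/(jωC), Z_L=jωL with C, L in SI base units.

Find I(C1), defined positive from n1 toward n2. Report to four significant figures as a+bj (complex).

-0.5371-0.01262j A

Apply KCL at each of the 3 non-ground nodes and solve the resulting linear system.
Node n1: branches {R2, I1, R3, R4, I4, C1, R7, R8, R9, V1} → V_1 = 12.60+0.000j
Node n2: branches {R2, I2, R6, I4, C1, R7} → V_2 = 12.61-0.4454j
Node n3: branches {R1, I1, I2, R5, I3} → V_3 = -6.346+0.000j
Source currents: i(V1)=0.2745+0.0001531j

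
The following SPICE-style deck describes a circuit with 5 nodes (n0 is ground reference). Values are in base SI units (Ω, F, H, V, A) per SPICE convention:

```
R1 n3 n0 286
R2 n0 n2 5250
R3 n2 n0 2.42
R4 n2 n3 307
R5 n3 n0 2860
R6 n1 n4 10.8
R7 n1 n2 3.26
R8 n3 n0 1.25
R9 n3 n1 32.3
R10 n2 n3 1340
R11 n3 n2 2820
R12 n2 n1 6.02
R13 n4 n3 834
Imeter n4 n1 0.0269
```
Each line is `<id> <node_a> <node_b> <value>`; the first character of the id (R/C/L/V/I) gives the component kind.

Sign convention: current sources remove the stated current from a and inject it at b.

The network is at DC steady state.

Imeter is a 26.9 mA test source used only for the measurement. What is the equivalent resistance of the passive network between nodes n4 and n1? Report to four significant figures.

Apply KCL at each of the 4 non-ground nodes and solve the resulting linear system.
Node n1: branches {R6, R7, R9, R12, Imeter} → V_1 = 0.001306
Node n2: branches {R2, R3, R4, R7, R10, R11, R12} → V_2 = 0.0006916
Node n3: branches {R1, R4, R5, R8, R9, R10, R11, R13} → V_3 = -0.0003557
Node n4: branches {R6, R13, Imeter} → V_4 = -0.2855

R_eq = 10.66 Ω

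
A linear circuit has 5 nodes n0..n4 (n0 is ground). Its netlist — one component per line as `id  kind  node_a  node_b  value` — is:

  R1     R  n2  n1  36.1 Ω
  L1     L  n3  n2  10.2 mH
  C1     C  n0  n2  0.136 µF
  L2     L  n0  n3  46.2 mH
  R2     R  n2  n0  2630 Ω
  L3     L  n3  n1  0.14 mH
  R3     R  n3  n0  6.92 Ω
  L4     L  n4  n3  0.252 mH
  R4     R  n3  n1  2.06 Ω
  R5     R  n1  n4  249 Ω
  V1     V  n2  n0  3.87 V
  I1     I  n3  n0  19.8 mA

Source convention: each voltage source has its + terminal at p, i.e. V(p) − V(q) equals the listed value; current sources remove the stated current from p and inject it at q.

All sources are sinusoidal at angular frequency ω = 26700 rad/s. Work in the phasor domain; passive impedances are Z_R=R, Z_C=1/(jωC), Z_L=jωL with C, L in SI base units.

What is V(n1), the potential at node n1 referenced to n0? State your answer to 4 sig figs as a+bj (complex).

0.6281-0.004853j V

MNA unknowns: 4 node voltages V₁..V_4 plus 1 source current (V1)
R1: Y=0.02770+0.000j on G[2,1]
L1: Y=0.000-0.003672j on G[3,2]
C1: Y=0.000+0.003631j on G[0,2]
L2: Y=0.000-0.0008107j on G[0,3]
R2: Y=0.0003802+0.000j on G[2,0]
L3: Y=0.000-0.2675j on G[3,1]
R3: Y=0.1445+0.000j on G[3,0]
L4: Y=0.000-0.1486j on G[4,3]
R4: Y=0.4854+0.000j on G[3,1]
R5: Y=0.004016+0.000j on G[1,4]
V1: row V2−V0=3.87, i_V1 at 2,0
I1: z[3]−=0.0198, z[0]+=0.0198
solve → V1=0.6281-0.004853j, V2=3.870+0.000j, V3=0.4870-0.08230j, V4=0.4850-0.07843j
aux → i_V1=-0.09158-0.001765j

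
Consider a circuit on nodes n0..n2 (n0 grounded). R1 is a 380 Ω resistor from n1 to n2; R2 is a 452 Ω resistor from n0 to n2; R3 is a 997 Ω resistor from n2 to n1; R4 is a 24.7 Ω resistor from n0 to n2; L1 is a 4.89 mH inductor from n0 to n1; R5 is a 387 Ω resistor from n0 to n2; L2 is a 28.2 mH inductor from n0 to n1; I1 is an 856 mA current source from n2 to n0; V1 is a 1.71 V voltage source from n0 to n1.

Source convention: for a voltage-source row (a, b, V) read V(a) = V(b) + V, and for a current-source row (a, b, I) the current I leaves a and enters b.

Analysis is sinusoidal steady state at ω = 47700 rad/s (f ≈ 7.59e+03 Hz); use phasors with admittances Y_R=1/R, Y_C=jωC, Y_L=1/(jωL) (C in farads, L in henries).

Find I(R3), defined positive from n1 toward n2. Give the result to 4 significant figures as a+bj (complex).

0.01596+0.000j A

MNA unknowns: 2 node voltages V₁..V_2 plus 1 source current (V1)
R1: Y=0.002632+0.000j on G[1,2]
R2: Y=0.002212+0.000j on G[0,2]
R3: Y=0.001003+0.000j on G[2,1]
R4: Y=0.04049+0.000j on G[0,2]
L1: Y=0.000-0.004287j on G[0,1]
R5: Y=0.002584+0.000j on G[0,2]
L2: Y=0.000-0.0007434j on G[0,1]
I1: z[2]−=0.856, z[0]+=0.856
V1: row V0−V1=1.71, i_V1 at 0,1
solve → V1=-1.710+0.000j, V2=-17.63+0.000j
aux → i_V1=0.05785+0.008602j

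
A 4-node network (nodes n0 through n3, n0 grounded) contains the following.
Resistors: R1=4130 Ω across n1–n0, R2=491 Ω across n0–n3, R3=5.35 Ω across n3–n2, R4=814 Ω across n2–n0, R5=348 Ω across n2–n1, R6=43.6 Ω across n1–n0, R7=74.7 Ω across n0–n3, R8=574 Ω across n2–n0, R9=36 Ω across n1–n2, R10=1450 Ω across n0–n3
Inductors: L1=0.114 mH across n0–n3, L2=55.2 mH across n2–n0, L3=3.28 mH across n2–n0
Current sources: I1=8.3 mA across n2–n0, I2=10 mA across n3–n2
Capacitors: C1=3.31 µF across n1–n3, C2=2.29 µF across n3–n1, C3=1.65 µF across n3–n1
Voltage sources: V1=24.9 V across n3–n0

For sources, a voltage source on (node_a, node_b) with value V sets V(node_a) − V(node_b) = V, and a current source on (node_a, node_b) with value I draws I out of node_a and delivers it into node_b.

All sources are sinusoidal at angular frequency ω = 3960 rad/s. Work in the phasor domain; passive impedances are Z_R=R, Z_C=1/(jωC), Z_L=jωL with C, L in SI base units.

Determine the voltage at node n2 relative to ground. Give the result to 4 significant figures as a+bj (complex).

20.16+8.772j V

Element admittances at ω=3960 rad/s:
  Y(R1) = 0.0002421+0.000j S between n1,n0
  Y(R2) = 0.002037+0.000j S between n0,n3
  Y(R3) = 0.1869+0.000j S between n3,n2
  Y(L1) = 0.000-2.215j S between n0,n3
  I1: injects 0.0083 A into n0 (from n2)
  I2: injects 0.01 A into n2 (from n3)
  Y(L2) = 0.000-0.004575j S between n2,n0
  Y(C1) = 0.000+0.01311j S between n1,n3
  Y(L3) = 0.000-0.07699j S between n2,n0
  Y(R4) = 0.001229+0.000j S between n2,n0
  Y(R5) = 0.002874+0.000j S between n2,n1
  Y(R6) = 0.02294+0.000j S between n1,n0
  Y(R7) = 0.01339+0.000j S between n0,n3
  Y(R8) = 0.001742+0.000j S between n2,n0
  Y(R9) = 0.02778+0.000j S between n1,n2
  Y(C2) = 0.000+0.009068j S between n3,n1
  Y(C3) = 0.000+0.006534j S between n3,n1
  Y(R10) = 0.0006897+0.000j S between n0,n3
  V1: constraint V(n3)−V(n0) = 24.9
Assemble and solve the 4×4 MNA system:
  V(n1)=16.53+9.461j  V(n2)=20.16+8.772j  V(n3)=24.90+0.000j
  i(V1)=-1.568+56.56j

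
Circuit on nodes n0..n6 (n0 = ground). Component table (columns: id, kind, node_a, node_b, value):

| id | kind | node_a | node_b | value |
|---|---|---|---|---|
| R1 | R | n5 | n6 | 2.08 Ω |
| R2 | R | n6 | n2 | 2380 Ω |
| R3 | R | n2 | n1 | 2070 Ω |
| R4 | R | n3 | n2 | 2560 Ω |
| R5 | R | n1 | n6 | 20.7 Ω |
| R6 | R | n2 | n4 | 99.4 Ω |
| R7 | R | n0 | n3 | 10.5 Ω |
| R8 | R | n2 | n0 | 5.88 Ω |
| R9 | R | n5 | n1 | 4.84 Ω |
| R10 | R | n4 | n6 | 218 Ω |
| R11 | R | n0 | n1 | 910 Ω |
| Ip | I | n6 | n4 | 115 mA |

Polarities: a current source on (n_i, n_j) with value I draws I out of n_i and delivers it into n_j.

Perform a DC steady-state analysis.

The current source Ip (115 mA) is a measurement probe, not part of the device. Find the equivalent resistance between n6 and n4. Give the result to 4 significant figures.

Apply KCL at each of the 6 non-ground nodes and solve the resulting linear system.
Node n1: branches {R3, R5, R9, R11} → V_1 = -15.17
Node n2: branches {R2, R3, R4, R6, R8} → V_2 = 0.09777
Node n3: branches {R4, R7} → V_3 = 0.0003994
Node n4: branches {R6, R10, Ip} → V_4 = 3.130
Node n5: branches {R1, R9} → V_5 = -15.25
Node n6: branches {R1, R2, R5, R10, Ip} → V_6 = -15.29

R_eq = 160.2 Ω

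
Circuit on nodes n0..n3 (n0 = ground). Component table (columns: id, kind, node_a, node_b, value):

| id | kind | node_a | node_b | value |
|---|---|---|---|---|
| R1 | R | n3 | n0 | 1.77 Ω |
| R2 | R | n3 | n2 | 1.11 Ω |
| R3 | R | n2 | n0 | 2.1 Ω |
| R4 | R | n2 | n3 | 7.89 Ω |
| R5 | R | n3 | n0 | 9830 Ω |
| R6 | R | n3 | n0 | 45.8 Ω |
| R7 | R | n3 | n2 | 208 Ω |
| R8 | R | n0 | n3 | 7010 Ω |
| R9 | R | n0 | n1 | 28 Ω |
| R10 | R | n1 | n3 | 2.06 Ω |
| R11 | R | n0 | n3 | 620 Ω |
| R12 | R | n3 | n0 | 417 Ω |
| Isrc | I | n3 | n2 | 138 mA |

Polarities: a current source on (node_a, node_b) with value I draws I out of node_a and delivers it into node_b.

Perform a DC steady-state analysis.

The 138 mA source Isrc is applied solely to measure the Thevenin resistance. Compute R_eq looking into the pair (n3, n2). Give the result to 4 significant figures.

MNA unknowns: 3 node voltages V₁..V_3
R1: Y=0.5650 on G[3,0]
R2: Y=0.9009 on G[3,2]
R3: Y=0.4762 on G[2,0]
R4: Y=0.1267 on G[2,3]
R5: Y=0.0001017 on G[3,0]
R6: Y=0.02183 on G[3,0]
R7: Y=0.004808 on G[3,2]
R8: Y=0.0001427 on G[0,3]
R9: Y=0.03571 on G[0,1]
R10: Y=0.4854 on G[1,3]
R11: Y=0.001613 on G[0,3]
R12: Y=0.002398 on G[3,0]
Isrc: z[3]−=0.138, z[2]+=0.138
solve → V1=-0.04270, V2=0.06010, V3=-0.04584

R_eq = 0.7677 Ω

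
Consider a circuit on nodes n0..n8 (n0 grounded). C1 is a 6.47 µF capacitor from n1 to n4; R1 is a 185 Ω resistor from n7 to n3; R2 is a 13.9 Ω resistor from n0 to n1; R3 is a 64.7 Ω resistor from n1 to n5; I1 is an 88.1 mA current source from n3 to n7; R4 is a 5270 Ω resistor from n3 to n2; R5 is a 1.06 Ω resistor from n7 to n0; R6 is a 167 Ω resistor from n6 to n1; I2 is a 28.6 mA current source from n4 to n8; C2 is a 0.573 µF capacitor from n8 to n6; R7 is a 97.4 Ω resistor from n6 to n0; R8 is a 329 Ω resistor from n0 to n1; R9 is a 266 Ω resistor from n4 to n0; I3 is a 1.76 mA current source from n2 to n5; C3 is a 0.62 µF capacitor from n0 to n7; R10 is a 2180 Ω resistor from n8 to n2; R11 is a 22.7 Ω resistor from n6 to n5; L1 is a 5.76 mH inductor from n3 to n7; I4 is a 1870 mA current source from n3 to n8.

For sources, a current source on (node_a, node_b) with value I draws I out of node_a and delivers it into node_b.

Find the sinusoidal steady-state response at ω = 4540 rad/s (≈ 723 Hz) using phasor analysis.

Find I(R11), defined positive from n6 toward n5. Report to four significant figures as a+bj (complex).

0.7189+0.03481j A

MNA unknowns: 8 node voltages V₁..V_8
C1: Y=0.000+0.02937j on G[1,4]
R1: Y=0.005405+0.000j on G[7,3]
R2: Y=0.07194+0.000j on G[0,1]
R3: Y=0.01546+0.000j on G[1,5]
I1: z[3]−=0.0881, z[7]+=0.0881
R4: Y=0.0001898+0.000j on G[3,2]
R5: Y=0.9434+0.000j on G[7,0]
R6: Y=0.005988+0.000j on G[6,1]
I2: z[4]−=0.0286, z[8]+=0.0286
C2: Y=0.000+0.002601j on G[8,6]
R7: Y=0.01027+0.000j on G[6,0]
R8: Y=0.003040+0.000j on G[0,1]
R9: Y=0.003759+0.000j on G[4,0]
I3: z[2]−=0.00176, z[5]+=0.00176
C3: Y=0.000+0.002815j on G[0,7]
R10: Y=0.0004587+0.000j on G[8,2]
R11: Y=0.04405+0.000j on G[6,5]
L1: Y=0.000-0.03824j on G[3,7]
I4: z[3]−=1.87, z[8]+=1.87
solve → V1=13.59+0.5463j, V2=73.90-523.8j, V3=-6.703-50.22j, V4=13.18+3.207j, V5=60.22+2.798j, V6=76.54+3.588j, V7=-1.966-0.08939j, V8=111.1-719.7j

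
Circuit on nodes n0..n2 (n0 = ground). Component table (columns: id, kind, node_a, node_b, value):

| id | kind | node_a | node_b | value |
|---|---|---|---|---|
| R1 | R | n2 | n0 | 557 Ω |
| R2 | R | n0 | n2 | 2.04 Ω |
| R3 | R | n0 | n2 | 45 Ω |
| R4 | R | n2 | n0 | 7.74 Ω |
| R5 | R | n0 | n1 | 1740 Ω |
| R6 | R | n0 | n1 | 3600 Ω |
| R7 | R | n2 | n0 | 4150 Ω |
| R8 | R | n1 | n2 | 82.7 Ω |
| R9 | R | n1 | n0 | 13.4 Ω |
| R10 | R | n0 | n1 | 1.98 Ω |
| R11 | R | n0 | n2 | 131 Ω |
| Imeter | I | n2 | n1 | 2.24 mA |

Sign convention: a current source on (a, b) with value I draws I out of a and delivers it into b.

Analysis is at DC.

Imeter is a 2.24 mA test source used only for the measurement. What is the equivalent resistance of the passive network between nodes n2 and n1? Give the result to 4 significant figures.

Apply KCL at each of the 2 non-ground nodes and solve the resulting linear system.
Node n1: branches {R5, R6, R8, R9, R10, Imeter} → V_1 = 0.003712
Node n2: branches {R1, R2, R3, R4, R7, R8, R11, Imeter} → V_2 = -0.003309

R_eq = 3.135 Ω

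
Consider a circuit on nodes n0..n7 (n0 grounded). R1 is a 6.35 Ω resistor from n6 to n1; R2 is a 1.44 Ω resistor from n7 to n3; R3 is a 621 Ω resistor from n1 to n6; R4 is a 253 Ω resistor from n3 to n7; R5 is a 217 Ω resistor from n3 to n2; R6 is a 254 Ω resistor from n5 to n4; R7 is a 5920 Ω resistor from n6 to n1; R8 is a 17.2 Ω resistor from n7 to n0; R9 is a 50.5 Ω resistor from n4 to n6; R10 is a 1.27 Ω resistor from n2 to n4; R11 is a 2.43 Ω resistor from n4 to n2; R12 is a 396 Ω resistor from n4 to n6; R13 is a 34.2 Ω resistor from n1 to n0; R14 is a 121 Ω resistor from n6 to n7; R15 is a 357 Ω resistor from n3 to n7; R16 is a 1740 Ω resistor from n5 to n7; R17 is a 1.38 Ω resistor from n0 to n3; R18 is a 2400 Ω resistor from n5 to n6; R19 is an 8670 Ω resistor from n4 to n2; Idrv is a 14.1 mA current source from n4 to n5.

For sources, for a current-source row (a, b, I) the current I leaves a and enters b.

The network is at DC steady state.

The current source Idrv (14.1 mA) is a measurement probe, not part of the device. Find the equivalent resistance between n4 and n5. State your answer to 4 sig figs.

MNA unknowns: 7 node voltages V₁..V_7
R1: Y=0.1575 on G[6,1]
R2: Y=0.6944 on G[7,3]
R3: Y=0.001610 on G[1,6]
R4: Y=0.003953 on G[3,7]
R5: Y=0.004608 on G[3,2]
R6: Y=0.003937 on G[5,4]
R7: Y=0.0001689 on G[6,1]
R8: Y=0.05814 on G[7,0]
R9: Y=0.01980 on G[4,6]
R10: Y=0.7874 on G[2,4]
R11: Y=0.4115 on G[4,2]
R12: Y=0.002525 on G[4,6]
R13: Y=0.02924 on G[1,0]
R14: Y=0.008264 on G[6,7]
R15: Y=0.002801 on G[3,7]
R16: Y=0.0005747 on G[5,7]
R17: Y=0.7246 on G[0,3]
R18: Y=0.0004167 on G[5,6]
R19: Y=0.0001153 on G[4,2]
Idrv: z[4]−=0.0141, z[5]+=0.0141
solve → V1=-0.02508, V2=-0.1260, V3=0.0008126, V4=-0.1265, V5=2.758, V6=-0.02969, V7=0.002486

R_eq = 204.6 Ω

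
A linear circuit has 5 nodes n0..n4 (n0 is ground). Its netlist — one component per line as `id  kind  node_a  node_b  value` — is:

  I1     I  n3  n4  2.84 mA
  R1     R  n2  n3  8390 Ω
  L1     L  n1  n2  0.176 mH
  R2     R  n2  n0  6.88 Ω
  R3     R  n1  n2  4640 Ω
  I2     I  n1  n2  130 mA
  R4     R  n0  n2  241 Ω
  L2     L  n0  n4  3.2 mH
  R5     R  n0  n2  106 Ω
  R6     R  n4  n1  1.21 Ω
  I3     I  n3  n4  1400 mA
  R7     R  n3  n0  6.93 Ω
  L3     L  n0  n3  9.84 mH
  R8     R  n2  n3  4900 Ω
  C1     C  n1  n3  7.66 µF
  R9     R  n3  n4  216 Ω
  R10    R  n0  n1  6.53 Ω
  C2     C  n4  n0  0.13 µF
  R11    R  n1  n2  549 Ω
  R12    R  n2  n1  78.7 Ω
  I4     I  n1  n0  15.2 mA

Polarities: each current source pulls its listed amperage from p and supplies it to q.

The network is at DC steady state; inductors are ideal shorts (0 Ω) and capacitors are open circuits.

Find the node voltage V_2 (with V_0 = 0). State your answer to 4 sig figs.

-0.01335 V

Element admittances at DC:
  I1: injects 0.00284 A into n4 (from n3)
  Y(R1) = 0.0001192 S between n2,n3
  L1: short n1↔n2 (DC inductor)
  Y(R2) = 0.1453 S between n2,n0
  Y(R3) = 0.0002155 S between n1,n2
  I2: injects 0.13 A into n2 (from n1)
  Y(R4) = 0.004149 S between n0,n2
  L2: short n0↔n4 (DC inductor)
  Y(R5) = 0.009434 S between n0,n2
  Y(R6) = 0.8264 S between n4,n1
  I3: injects 1.4 A into n4 (from n3)
  Y(R7) = 0.1443 S between n3,n0
  L3: short n0↔n3 (DC inductor)
  Y(R8) = 0.0002041 S between n2,n3
  Y(C1) = 0.000 S between n1,n3
  Y(R9) = 0.004630 S between n3,n4
  Y(R10) = 0.1531 S between n0,n1
  Y(C2) = 0.000 S between n4,n0
  Y(R11) = 0.001821 S between n1,n2
  Y(R12) = 0.01271 S between n2,n1
  I4: injects 0.0152 A into n0 (from n1)
Assemble and solve the 7×7 MNA system:
  V(n1)=-0.01335  V(n2)=-0.01335  V(n3)=0.000  V(n4)=0.000
  i(L1)=-0.1321  i(L2)=-1.392  i(L3)=1.403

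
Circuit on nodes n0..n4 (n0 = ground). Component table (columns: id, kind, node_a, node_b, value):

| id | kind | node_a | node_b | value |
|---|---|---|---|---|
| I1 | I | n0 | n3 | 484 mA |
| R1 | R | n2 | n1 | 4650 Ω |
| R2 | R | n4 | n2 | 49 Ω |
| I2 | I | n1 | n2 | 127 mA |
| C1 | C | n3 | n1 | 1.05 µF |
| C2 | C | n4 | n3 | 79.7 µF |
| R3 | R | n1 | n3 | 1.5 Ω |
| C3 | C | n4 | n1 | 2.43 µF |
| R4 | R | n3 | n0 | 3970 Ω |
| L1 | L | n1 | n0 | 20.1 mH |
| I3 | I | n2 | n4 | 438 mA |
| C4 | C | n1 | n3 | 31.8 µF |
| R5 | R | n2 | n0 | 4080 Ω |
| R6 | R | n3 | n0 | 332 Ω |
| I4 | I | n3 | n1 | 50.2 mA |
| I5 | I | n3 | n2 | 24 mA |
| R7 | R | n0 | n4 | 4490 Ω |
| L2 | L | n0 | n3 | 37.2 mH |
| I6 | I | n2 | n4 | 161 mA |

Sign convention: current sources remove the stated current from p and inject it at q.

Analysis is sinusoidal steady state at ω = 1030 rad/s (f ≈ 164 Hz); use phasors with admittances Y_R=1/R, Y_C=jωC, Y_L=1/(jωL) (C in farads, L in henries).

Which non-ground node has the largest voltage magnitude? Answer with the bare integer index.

2

Apply KCL at each of the 4 non-ground nodes and solve the resulting linear system.
Node n1: branches {R1, I2, C1, R3, C3, L1, C4, I4} → V_1 = 0.1087+6.555j
Node n2: branches {R1, R2, I2, I3, R5, I5, I6} → V_2 = -20.82+4.586j
Node n3: branches {I1, C1, C2, R3, R4, C4, R6, I4, I5, L2} → V_3 = 0.6963+6.516j
Node n4: branches {R2, C2, C3, I3, R7, I6} → V_4 = 0.6585+4.620j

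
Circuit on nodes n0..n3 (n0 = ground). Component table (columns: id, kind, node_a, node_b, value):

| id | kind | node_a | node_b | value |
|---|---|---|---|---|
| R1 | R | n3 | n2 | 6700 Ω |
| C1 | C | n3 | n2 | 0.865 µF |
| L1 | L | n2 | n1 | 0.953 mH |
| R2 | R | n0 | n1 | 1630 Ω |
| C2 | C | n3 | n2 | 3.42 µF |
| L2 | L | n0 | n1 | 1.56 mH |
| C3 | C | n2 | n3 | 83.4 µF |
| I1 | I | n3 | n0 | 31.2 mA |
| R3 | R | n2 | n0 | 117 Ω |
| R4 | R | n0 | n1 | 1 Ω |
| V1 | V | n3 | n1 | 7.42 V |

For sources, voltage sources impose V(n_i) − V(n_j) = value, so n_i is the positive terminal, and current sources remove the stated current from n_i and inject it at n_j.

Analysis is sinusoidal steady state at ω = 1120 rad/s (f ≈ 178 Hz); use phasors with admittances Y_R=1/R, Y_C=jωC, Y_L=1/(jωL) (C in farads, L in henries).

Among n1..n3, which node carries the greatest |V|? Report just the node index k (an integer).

3

Apply KCL at each of the 3 non-ground nodes and solve the resulting linear system.
Node n1: branches {L1, R2, L2, R4, V1} → V_1 = -0.01779-0.01018j
Node n2: branches {R1, C1, L1, C2, C3, R3} → V_2 = -0.8866+0.0003342j
Node n3: branches {R1, C1, C2, C3, I1, V1} → V_3 = 7.402-0.01018j
Source currents: i(V1)=-0.03347-0.8140j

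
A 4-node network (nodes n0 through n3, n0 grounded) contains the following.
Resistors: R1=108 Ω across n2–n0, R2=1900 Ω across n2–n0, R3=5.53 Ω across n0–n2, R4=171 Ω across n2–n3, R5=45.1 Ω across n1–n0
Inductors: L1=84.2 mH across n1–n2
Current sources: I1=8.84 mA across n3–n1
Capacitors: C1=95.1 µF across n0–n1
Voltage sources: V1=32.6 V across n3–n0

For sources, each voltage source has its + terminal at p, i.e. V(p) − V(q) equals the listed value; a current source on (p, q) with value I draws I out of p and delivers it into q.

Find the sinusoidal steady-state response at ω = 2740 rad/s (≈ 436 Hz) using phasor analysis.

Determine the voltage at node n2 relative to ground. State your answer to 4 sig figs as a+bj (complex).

MNA unknowns: 3 node voltages V₁..V_3 plus 1 source current (V1)
R1: Y=0.009259+0.000j on G[2,0]
R2: Y=0.0005263+0.000j on G[2,0]
L1: Y=0.000-0.004334j on G[1,2]
R3: Y=0.1808+0.000j on G[0,2]
I1: z[3]−=0.00884, z[1]+=0.00884
R4: Y=0.005848+0.000j on G[2,3]
R5: Y=0.02217+0.000j on G[1,0]
C1: Y=0.000+0.2606j on G[0,1]
V1: row V3−V0=32.6, i_V1 at 3,0
solve → V1=-0.01328-0.03601j, V2=0.9691+0.02167j, V3=32.60+0.000j
aux → i_V1=-0.1938+0.0001267j

0.9691+0.02167j V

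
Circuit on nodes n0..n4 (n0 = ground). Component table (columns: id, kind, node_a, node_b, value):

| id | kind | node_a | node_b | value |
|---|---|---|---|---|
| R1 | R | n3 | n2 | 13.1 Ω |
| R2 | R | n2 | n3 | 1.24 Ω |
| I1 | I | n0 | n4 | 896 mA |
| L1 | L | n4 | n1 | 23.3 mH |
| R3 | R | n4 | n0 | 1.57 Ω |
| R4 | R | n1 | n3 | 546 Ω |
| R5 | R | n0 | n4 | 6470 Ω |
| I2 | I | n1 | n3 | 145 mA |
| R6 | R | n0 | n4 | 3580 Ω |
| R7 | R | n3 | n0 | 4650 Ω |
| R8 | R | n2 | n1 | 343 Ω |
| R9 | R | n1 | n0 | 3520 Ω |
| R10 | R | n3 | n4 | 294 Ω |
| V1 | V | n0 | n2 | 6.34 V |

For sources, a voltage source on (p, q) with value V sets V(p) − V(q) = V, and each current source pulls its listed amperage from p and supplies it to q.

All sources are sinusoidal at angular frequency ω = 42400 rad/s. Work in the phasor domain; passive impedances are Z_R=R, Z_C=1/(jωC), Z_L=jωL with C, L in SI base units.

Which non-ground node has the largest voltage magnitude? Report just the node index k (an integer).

Apply KCL at each of the 4 non-ground nodes and solve the resulting linear system.
Node n1: branches {L1, R4, I2, R8, R9} → V_1 = -33.34-6.985j
Node n2: branches {R1, R2, R8, V1} → V_2 = -6.340+0.000j
Node n3: branches {R1, R2, R4, I2, R7, R10} → V_3 = -6.201-0.01419j
Node n4: branches {I1, L1, R3, R5, R6, R10} → V_4 = 1.354+0.05472j
Source currents: i(V1)=-0.04363+0.03289j

1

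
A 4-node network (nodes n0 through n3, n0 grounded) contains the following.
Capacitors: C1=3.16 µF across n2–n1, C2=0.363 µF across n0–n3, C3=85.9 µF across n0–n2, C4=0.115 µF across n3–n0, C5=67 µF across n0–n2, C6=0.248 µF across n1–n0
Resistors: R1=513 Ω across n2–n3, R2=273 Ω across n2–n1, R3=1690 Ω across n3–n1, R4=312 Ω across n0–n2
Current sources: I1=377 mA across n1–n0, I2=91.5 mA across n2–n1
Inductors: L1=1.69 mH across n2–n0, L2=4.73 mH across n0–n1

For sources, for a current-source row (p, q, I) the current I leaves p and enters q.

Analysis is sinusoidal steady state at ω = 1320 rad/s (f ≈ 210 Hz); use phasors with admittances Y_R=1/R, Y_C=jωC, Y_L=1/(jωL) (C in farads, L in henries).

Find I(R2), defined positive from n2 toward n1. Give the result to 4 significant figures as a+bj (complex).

0.0002217+0.005402j A

Element admittances at ω=1320 rad/s:
  Y(C1) = 0.000+0.004171j S between n2,n1
  Y(C2) = 0.000+0.0004792j S between n0,n3
  Y(C3) = 0.000+0.1134j S between n0,n2
  Y(R1) = 0.001949+0.000j S between n2,n3
  Y(R2) = 0.003663+0.000j S between n2,n1
  I1: injects 0.377 A into n0 (from n1)
  Y(L1) = 0.000-0.4483j S between n2,n0
  Y(L2) = 0.000-0.1602j S between n0,n1
  Y(C4) = 0.000+0.0001518j S between n3,n0
  Y(R3) = 0.0005917+0.000j S between n3,n1
  Y(R4) = 0.003205+0.000j S between n0,n2
  Y(C5) = 0.000+0.08844j S between n0,n2
  Y(C6) = 0.000+0.0003274j S between n1,n0
  I2: injects 0.0915 A into n1 (from n2)
Assemble and solve the 3×3 MNA system:
  V(n1)=-0.03971-1.824j  V(n2)=0.02082-0.3489j  V(n3)=-0.1556-0.6537j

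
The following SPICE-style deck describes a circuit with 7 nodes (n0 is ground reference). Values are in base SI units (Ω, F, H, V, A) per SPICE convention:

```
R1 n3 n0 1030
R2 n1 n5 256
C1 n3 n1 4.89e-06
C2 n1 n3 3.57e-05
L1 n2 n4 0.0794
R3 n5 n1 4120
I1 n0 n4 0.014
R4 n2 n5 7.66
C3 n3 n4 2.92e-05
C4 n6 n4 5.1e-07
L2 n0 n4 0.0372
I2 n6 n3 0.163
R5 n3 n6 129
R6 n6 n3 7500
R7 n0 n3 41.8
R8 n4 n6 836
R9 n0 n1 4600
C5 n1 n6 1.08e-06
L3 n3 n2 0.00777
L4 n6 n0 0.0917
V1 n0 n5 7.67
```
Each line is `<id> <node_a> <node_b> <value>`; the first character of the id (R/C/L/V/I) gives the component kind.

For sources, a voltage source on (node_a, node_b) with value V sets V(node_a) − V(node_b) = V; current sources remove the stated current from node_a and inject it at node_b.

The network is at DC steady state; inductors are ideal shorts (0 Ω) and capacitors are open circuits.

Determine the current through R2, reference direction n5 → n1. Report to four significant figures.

Element admittances at DC:
  Y(R1) = 0.0009709 S between n3,n0
  Y(R2) = 0.003906 S between n1,n5
  Y(C1) = 0.000 S between n3,n1
  Y(C2) = 0.000 S between n1,n3
  L1: short n2↔n4 (DC inductor)
  Y(R3) = 0.0002427 S between n5,n1
  I1: injects 0.014 A into n4 (from n0)
  Y(R4) = 0.1305 S between n2,n5
  Y(C3) = 0.000 S between n3,n4
  Y(C4) = 0.000 S between n6,n4
  L2: short n0↔n4 (DC inductor)
  I2: injects 0.163 A into n3 (from n6)
  Y(R5) = 0.007752 S between n3,n6
  Y(R6) = 0.0001333 S between n6,n3
  Y(R7) = 0.02392 S between n0,n3
  Y(R8) = 0.001196 S between n4,n6
  Y(R9) = 0.0002174 S between n0,n1
  Y(C5) = 0.000 S between n1,n6
  L3: short n3↔n2 (DC inductor)
  L4: short n6↔n0 (DC inductor)
  V1: constraint V(n0)−V(n5) = 7.67
Assemble and solve the 11×11 MNA system:
  V(n1)=-7.288  V(n2)=0.000  V(n3)=0.000  V(n4)=0.000  V(n5)=-7.670  V(n6)=0.000
  i(L1)=-0.8383  i(L2)=0.8243  i(L3)=0.1630  i(L4)=-0.1630  i(V1)=-1.003

-0.001492 A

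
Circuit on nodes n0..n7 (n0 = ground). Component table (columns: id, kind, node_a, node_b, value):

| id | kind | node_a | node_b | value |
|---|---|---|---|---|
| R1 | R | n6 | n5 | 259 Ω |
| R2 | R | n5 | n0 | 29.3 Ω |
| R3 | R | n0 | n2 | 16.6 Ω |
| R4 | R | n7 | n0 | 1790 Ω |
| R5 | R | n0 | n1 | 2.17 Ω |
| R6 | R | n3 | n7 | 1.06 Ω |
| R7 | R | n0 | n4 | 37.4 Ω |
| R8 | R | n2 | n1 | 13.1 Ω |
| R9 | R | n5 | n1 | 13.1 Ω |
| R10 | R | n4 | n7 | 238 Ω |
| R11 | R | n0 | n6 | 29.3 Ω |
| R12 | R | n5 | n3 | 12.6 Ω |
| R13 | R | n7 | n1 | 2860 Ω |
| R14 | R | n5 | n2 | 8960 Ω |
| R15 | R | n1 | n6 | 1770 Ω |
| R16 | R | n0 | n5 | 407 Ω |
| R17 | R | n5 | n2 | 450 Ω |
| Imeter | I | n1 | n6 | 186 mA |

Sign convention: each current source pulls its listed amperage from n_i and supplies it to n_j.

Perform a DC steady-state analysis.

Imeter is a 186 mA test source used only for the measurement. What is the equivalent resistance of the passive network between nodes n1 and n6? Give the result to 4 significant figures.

R_eq = 27.64 Ω

MNA unknowns: 7 node voltages V₁..V_7
R1: Y=0.003861 on G[6,5]
R2: Y=0.03413 on G[5,0]
R3: Y=0.06024 on G[0,2]
R4: Y=0.0005587 on G[7,0]
R5: Y=0.4608 on G[0,1]
R6: Y=0.9434 on G[3,7]
R7: Y=0.02674 on G[0,4]
R8: Y=0.07634 on G[2,1]
R9: Y=0.07634 on G[5,1]
R10: Y=0.004202 on G[4,7]
R11: Y=0.03413 on G[0,6]
R12: Y=0.07937 on G[5,3]
R13: Y=0.0003497 on G[7,1]
R14: Y=0.0001116 on G[5,2]
R15: Y=0.0005650 on G[1,6]
R16: Y=0.002457 on G[0,5]
R17: Y=0.002222 on G[5,2]
Imeter: z[1]−=0.186, z[6]+=0.186
solve → V1=-0.3279, V2=-0.1811, V3=-0.05482, V4=-0.007425, V5=-0.05650, V6=4.814, V7=-0.05468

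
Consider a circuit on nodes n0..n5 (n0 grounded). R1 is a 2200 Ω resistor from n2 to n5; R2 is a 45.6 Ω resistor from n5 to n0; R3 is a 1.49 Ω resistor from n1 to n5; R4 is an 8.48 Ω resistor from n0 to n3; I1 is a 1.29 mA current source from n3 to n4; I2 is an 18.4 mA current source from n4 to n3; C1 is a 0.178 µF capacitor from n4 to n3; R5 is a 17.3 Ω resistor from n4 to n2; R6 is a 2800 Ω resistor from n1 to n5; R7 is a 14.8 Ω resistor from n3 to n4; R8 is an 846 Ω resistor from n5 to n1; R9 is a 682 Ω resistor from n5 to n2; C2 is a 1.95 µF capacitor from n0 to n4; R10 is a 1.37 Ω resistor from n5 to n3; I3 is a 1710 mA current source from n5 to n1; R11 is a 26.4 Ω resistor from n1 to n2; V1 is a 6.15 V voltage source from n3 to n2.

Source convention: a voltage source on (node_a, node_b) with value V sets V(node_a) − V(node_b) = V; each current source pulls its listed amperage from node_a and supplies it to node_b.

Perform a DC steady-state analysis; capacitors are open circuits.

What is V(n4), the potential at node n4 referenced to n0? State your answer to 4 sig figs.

Apply KCL at each of the 5 non-ground nodes and solve the resulting linear system.
Node n1: branches {R3, R6, R8, I3, R11} → V_1 = 1.754
Node n2: branches {R1, R5, R9, R11, V1} → V_2 = -6.085
Node n3: branches {R4, I1, I2, C1, R7, R10, V1} → V_3 = 0.06452
Node n4: branches {I1, I2, C1, R5, R7, C2} → V_4 = -2.907
Node n5: branches {R1, R2, R3, R6, R8, R9, R10, I3} → V_5 = -0.3470
Source currents: i(V1)=-0.4917

-2.907 V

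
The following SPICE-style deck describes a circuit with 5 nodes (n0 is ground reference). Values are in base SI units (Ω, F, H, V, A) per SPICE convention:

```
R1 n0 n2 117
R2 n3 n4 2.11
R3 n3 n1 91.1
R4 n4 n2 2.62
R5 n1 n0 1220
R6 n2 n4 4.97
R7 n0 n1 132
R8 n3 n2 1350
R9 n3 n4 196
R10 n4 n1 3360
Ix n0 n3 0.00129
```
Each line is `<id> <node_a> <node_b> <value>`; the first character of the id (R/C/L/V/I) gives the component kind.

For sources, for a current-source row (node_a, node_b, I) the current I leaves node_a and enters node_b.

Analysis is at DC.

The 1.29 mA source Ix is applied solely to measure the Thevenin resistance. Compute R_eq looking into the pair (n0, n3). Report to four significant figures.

Element admittances at DC:
  Y(R1) = 0.008547 S between n0,n2
  Y(R2) = 0.4739 S between n3,n4
  Y(R3) = 0.01098 S between n3,n1
  Y(R4) = 0.3817 S between n4,n2
  Y(R5) = 0.0008197 S between n1,n0
  Y(R6) = 0.2012 S between n2,n4
  Y(R7) = 0.007576 S between n0,n1
  Y(R8) = 0.0007407 S between n3,n2
  Y(R9) = 0.005102 S between n3,n4
  Y(R10) = 0.0002976 S between n4,n1
  Ix: injects 0.00129 A into n3 (from n0)
Assemble and solve the 4×4 MNA system:
  V(n1)=0.05648  V(n2)=0.09546  V(n3)=0.09857  V(n4)=0.09685

R_eq = 76.41 Ω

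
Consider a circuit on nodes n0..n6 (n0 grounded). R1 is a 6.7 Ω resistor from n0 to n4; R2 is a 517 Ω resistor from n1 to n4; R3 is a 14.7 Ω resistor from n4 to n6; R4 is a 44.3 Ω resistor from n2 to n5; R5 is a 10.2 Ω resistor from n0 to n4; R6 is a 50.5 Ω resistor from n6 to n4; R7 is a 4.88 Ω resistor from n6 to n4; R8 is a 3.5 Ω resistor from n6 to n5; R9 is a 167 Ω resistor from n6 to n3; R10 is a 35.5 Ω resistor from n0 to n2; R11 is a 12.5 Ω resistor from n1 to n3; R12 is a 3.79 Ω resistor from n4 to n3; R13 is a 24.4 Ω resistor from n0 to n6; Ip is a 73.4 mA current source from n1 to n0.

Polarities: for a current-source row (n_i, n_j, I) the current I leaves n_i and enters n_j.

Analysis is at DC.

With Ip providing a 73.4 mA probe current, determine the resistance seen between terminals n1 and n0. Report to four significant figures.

Element admittances at DC:
  Y(R1) = 0.1493 S between n0,n4
  Y(R2) = 0.001934 S between n1,n4
  Y(R3) = 0.06803 S between n4,n6
  Y(R4) = 0.02257 S between n2,n5
  Y(R5) = 0.09804 S between n0,n4
  Y(R6) = 0.01980 S between n6,n4
  Y(R7) = 0.2049 S between n6,n4
  Y(R8) = 0.2857 S between n6,n5
  Y(R9) = 0.005988 S between n6,n3
  Y(R10) = 0.02817 S between n0,n2
  Y(R11) = 0.08000 S between n1,n3
  Y(R12) = 0.2639 S between n4,n3
  Y(R13) = 0.04098 S between n0,n6
  Ip: injects 0.0734 A into n0 (from n1)
Assemble and solve the 6×6 MNA system:
  V(n1)=-1.403  V(n2)=-0.09251  V(n3)=-0.5133  V(n4)=-0.2503  V(n5)=-0.2079  V(n6)=-0.2171

R_eq = 19.11 Ω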